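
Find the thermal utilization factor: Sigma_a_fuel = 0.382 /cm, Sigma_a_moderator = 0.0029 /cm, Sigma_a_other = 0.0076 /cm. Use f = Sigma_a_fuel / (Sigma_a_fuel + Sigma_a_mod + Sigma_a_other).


f = Sigma_a_fuel / (Sigma_a_fuel + Sigma_a_mod + Sigma_a_other)
f = 0.382 / (0.382 + 0.0029 + 0.0076)
f = 0.97325

0.97325


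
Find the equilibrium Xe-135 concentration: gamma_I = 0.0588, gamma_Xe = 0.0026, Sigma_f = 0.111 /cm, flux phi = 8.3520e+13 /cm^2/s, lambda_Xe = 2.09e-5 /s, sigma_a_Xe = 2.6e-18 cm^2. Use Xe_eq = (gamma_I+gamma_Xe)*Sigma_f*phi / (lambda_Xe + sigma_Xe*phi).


Xe_eq = (gamma_I + gamma_Xe) * Sigma_f * phi / (lambda_Xe + sigma_Xe * phi)
Numerator = (0.0588 + 0.0026) * 0.111 * 8.3520e+13 = 5.692222e+11
Denominator = 2.09e-5 + 2.6e-18 * 8.3520e+13 = 2.380520e-04
Xe_eq = 5.692222e+11 / 2.380520e-04 = 2.3912e+15 /cm^3

2.3912e+15


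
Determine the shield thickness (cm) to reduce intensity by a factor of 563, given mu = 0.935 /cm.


x = ln(factor) / mu
x = ln(563) / 0.935
x = 6.7736 cm

6.7736


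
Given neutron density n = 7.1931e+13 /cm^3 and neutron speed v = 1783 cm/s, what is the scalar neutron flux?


phi = n * v
phi = 7.1931e+13 * 1783
phi = 1.2825e+17 /cm^2/s

1.2825e+17


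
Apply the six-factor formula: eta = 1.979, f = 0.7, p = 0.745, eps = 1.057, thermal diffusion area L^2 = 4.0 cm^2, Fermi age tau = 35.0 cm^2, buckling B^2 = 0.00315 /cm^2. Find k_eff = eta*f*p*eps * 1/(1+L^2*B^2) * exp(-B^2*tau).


k_inf = eta*f*p*eps = 1.979*0.7*0.745*1.057 = 1.090875
P_TNL = 1/(1 + L^2*B^2) = 1/(1 + 4.0*0.00315) = 0.9875568
P_FNL = exp(-B^2*tau) = exp(-0.00315*35.0) = 0.8956102
k_eff = k_inf * P_TNL * P_FNL = 1.090875 * 0.9875568 * 0.8956102
k_eff = 0.96484

0.96484


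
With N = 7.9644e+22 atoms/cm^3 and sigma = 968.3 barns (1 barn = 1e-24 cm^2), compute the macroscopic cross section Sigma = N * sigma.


Sigma = N * sigma_barns * 1e-24
Sigma = 7.9644e+22 * 968.3 * 1e-24
Sigma = 77.119 /cm

77.119


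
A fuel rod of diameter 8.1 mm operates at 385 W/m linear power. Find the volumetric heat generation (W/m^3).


r = D / 2 / 1000 = 8.1 / 2 / 1000 = 0.00405 m
q''' = q' / (pi * r^2)
q''' = 385 / (pi * 0.00405^2)
q''' = 7.4714e+06 W/m^3

7.4714e+06


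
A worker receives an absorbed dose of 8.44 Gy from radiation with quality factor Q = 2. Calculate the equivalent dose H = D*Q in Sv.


H = D * Q
H = 8.44 * 2
H = 16.880 Sv

16.880


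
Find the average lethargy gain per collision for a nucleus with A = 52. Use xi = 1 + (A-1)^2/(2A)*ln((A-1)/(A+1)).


xi = 1 + (A-1)^2/(2A) * ln((A-1)/(A+1))
xi = 1 + (52-1)^2/(2*52) * ln((52-1)/(52 +1))
xi = 0.037973

0.037973


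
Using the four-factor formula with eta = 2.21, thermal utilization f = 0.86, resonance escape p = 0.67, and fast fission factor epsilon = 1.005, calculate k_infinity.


k_inf = eta * f * p * epsilon
k_inf = 2.21 * 0.86 * 0.67 * 1.005
k_inf = 1.2798

1.2798


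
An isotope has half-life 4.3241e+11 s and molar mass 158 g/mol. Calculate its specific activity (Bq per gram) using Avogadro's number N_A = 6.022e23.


lambda = ln(2) / t_half = ln(2) / 4.3241e+11 = 1.602986e-12 /s
SA = lambda * N_A / M
SA = 1.602986e-12 * 6.022e23 / 158
SA = 6.1096e+09 Bq/g

6.1096e+09


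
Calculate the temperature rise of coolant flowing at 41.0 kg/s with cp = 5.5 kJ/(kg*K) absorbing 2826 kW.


dT = Q / (m_dot * cp)
dT = 2826 / (41.0 * 5.5)
dT = 12.532 C

12.532


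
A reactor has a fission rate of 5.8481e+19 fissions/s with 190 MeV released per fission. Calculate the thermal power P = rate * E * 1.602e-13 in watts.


P = fission_rate * E_MeV * 1.602e-13
P = 5.8481e+19 * 190 * 1.602e-13
P = 1.7800e+09 W

1.7800e+09


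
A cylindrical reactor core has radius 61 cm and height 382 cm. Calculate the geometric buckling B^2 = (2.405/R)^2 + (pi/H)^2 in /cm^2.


B^2 = (2.405/R)^2 + (pi/H)^2
B^2 = (2.405/61)^2 + (pi/382)^2
B^2 = 0.0016221 /cm^2

0.0016221


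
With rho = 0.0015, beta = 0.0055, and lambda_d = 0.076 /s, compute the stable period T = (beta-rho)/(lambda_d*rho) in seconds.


T = (beta - rho) / (lambda_d * rho)
T = (0.0055 - 0.0015) / (0.076 * 0.0015)
T = 35.088 s

35.088


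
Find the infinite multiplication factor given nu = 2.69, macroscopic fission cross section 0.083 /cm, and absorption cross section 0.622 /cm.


k_inf = nu * Sigma_f / Sigma_a
k_inf = 2.69 * 0.083 / 0.622
k_inf = 0.35895

0.35895


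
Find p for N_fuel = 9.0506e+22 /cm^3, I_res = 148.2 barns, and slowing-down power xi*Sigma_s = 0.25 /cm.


p = exp(-N * I * 1e-24 / (xi*Sigma_s))
p = exp(-9.0506e+22 * 148.2 * 1e-24 / 0.25)
p = 5.0032e-24

5.0032e-24


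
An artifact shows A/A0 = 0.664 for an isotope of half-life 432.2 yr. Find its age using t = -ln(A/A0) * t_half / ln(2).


lambda = ln(2) / t_half = ln(2) / 432.2 = 0.001603765 /yr
t = -ln(A/A0) / lambda
t = -ln(0.664) / 0.001603765
t = 255.32 yr

255.32


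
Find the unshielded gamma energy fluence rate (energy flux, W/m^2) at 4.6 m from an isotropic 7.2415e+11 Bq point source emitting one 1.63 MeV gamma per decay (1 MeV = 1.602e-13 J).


psi = A * E * 1.602e-13 / (4*pi*r^2)
psi = 7.2415e+11 * 1.63 * 1.602e-13 / (4*pi*4.6^2)
psi = 7.1114e-04 W/m^2

7.1114e-04


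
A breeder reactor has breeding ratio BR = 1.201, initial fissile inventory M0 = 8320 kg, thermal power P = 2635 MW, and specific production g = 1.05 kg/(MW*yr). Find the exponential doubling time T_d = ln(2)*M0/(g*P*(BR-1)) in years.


Breeding gain G = BR - 1 = 1.201 - 1 = 0.201
Fissile production rate = g * P * G = 1.05 * 2635 * 0.201 = 556.11675 kg/yr
T_d = ln(2) * M0 / (g * P * G)
T_d = ln(2) * 8320 / 556.11675 = 10.370 yr

10.370


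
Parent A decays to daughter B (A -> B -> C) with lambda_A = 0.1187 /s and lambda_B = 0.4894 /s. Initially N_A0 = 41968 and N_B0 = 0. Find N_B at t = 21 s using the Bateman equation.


N_B(t) = lambda_A * N_A0 / (lambda_B - lambda_A) * [exp(-lambda_A*t) - exp(-lambda_B*t)]
exp(-0.1187*21) = 0.08268641; exp(-0.4894*21) = 3.440186e-05
N_B = 0.1187 * 41968 / (0.4894 - 0.1187) * (0.08268641 - 3.440186e-05)
N_B = 1110.7

1110.7


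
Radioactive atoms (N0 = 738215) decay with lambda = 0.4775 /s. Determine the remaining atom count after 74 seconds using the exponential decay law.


N = N0 * exp(-lambda * t)
N = 738215 * exp(-0.4775 * 74)
N = 3.3296e-10

3.3296e-10


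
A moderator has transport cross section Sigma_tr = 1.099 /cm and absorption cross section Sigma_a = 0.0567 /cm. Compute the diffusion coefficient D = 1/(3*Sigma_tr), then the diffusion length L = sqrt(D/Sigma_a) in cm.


D = 1 / (3 * Sigma_tr) = 1 / (3 * 1.099) = 0.3033060 cm
L = sqrt(D / Sigma_a)
L = sqrt(0.3033060 / 0.0567)
L = 2.3129 cm

2.3129


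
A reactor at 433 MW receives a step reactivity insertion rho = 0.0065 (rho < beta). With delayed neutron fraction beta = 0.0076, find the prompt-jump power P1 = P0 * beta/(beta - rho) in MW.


P1/P0 = beta / (beta - rho)
P1/P0 = 0.0076 / (0.0076 - 0.0065) = 6.909091
P1 = 433 * 6.909091 = 2991.6 MW

2991.6


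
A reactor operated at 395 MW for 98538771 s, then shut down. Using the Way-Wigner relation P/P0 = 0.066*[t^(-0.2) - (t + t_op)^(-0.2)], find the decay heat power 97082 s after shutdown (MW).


P/P0 = 0.066 * [t^(-0.2) - (t + t_op)^(-0.2)]
P/P0 = 0.066 * [97082^(-0.2) - (97082 + 98538771)^(-0.2)]
P/P0 = 0.066 * [0.1005940 - 0.02518796] = 0.004976799
P = 395 * 0.004976799 = 1.9658 MW

1.9658


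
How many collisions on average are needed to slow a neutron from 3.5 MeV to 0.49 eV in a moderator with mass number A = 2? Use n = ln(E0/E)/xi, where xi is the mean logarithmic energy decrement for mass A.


xi = 1 + (A-1)^2/(2A)*ln((A-1)/(A+1)) = 0.7253469 (for A = 2)
n = ln(E0/E) / xi
n = ln(3.5e6 / 0.49) / 0.7253469
n = ln(7.142857e+06) / 0.7253469 = 21.757

21.757


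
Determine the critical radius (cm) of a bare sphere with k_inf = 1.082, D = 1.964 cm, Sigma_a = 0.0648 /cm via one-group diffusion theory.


L^2 = D / Sigma_a = 1.964 / 0.0648 = 30.30864 cm^2
B_m^2 = (k_inf - 1) / L^2 = (1.082 - 1) / 30.30864 = 0.002705499 /cm^2
For a bare sphere: B_g = pi/R, so R_c = pi / sqrt(B_m^2)
R_c = pi / sqrt(0.002705499) = 60.399 cm

60.399


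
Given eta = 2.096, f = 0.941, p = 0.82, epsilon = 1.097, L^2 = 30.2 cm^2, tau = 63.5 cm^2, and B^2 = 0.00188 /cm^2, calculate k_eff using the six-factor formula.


k_inf = eta*f*p*eps = 2.096*0.941*0.82*1.097 = 1.774195
P_TNL = 1/(1 + L^2*B^2) = 1/(1 + 30.2*0.00188) = 0.9462743
P_FNL = exp(-B^2*tau) = exp(-0.00188*63.5) = 0.8874705
k_eff = k_inf * P_TNL * P_FNL = 1.774195 * 0.9462743 * 0.8874705
k_eff = 1.4900

1.4900


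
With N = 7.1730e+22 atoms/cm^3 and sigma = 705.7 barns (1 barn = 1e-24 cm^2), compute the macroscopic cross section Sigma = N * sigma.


Sigma = N * sigma_barns * 1e-24
Sigma = 7.1730e+22 * 705.7 * 1e-24
Sigma = 50.620 /cm

50.620


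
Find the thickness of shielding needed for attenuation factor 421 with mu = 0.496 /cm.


x = ln(factor) / mu
x = ln(421) / 0.496
x = 12.183 cm

12.183


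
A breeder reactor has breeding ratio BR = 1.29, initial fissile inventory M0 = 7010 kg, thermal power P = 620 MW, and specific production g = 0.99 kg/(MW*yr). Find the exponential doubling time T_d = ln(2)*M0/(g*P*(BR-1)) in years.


Breeding gain G = BR - 1 = 1.29 - 1 = 0.29
Fissile production rate = g * P * G = 0.99 * 620 * 0.29 = 178.002 kg/yr
T_d = ln(2) * M0 / (g * P * G)
T_d = ln(2) * 7010 / 178.002 = 27.297 yr

27.297


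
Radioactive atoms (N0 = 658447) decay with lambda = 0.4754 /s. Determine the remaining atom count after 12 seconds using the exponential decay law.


N = N0 * exp(-lambda * t)
N = 658447 * exp(-0.4754 * 12)
N = 2192.6

2192.6


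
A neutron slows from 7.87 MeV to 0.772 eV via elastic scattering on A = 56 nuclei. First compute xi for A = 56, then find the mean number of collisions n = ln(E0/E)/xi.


xi = 1 + (A-1)^2/(2A)*ln((A-1)/(A+1)) = 0.03529286 (for A = 56)
n = ln(E0/E) / xi
n = ln(7.87e6 / 0.772) / 0.03529286
n = ln(1.019430e+07) / 0.03529286 = 457.24

457.24


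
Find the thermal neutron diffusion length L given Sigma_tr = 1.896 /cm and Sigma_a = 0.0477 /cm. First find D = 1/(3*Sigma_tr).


D = 1 / (3 * Sigma_tr) = 1 / (3 * 1.896) = 0.1758087 cm
L = sqrt(D / Sigma_a)
L = sqrt(0.1758087 / 0.0477)
L = 1.9198 cm

1.9198


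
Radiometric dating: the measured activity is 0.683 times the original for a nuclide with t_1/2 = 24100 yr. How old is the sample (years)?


lambda = ln(2) / t_half = ln(2) / 24100 = 2.876129e-05 /yr
t = -ln(A/A0) / lambda
t = -ln(0.683) / 2.876129e-05
t = 13256 yr

13256


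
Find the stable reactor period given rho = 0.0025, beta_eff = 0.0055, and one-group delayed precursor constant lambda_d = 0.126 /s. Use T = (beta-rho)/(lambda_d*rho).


T = (beta - rho) / (lambda_d * rho)
T = (0.0055 - 0.0025) / (0.126 * 0.0025)
T = 9.5238 s

9.5238


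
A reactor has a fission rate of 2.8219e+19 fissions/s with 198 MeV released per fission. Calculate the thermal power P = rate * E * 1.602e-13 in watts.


P = fission_rate * E_MeV * 1.602e-13
P = 2.8219e+19 * 198 * 1.602e-13
P = 8.9510e+08 W

8.9510e+08


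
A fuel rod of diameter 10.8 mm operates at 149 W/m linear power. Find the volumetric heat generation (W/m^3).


r = D / 2 / 1000 = 10.8 / 2 / 1000 = 0.0054 m
q''' = q' / (pi * r^2)
q''' = 149 / (pi * 0.0054^2)
q''' = 1.6265e+06 W/m^3

1.6265e+06


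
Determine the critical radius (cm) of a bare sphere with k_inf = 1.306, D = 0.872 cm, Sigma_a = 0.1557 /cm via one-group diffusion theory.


L^2 = D / Sigma_a = 0.872 / 0.1557 = 5.600514 cm^2
B_m^2 = (k_inf - 1) / L^2 = (1.306 - 1) / 5.600514 = 0.05463784 /cm^2
For a bare sphere: B_g = pi/R, so R_c = pi / sqrt(B_m^2)
R_c = pi / sqrt(0.05463784) = 13.440 cm

13.440


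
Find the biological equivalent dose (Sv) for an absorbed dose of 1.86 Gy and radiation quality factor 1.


H = D * Q
H = 1.86 * 1
H = 1.8600 Sv

1.8600


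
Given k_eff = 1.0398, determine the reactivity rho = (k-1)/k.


rho = (k_eff - 1) / k_eff
rho = (1.0398 - 1) / 1.0398
rho = 0.038277

0.038277


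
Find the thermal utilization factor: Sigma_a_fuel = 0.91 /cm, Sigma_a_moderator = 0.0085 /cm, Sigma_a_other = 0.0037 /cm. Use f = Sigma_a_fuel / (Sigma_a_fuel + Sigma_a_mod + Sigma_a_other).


f = Sigma_a_fuel / (Sigma_a_fuel + Sigma_a_mod + Sigma_a_other)
f = 0.91 / (0.91 + 0.0085 + 0.0037)
f = 0.98677

0.98677


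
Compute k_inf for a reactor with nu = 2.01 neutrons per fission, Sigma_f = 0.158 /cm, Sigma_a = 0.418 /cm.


k_inf = nu * Sigma_f / Sigma_a
k_inf = 2.01 * 0.158 / 0.418
k_inf = 0.75976

0.75976


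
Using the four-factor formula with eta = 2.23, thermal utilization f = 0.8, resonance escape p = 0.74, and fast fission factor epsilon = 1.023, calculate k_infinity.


k_inf = eta * f * p * epsilon
k_inf = 2.23 * 0.8 * 0.74 * 1.023
k_inf = 1.3505

1.3505


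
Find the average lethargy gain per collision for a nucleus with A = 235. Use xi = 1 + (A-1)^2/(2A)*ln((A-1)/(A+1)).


xi = 1 + (A-1)^2/(2A) * ln((A-1)/(A+1))
xi = 1 + (235-1)^2/(2*235) * ln((235-1)/(235 +1))
xi = 0.0084865

0.0084865


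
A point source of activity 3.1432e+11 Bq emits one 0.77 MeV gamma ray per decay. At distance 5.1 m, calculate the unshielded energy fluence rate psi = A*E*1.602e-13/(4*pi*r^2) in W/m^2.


psi = A * E * 1.602e-13 / (4*pi*r^2)
psi = 3.1432e+11 * 0.77 * 1.602e-13 / (4*pi*5.1^2)
psi = 1.1862e-04 W/m^2

1.1862e-04


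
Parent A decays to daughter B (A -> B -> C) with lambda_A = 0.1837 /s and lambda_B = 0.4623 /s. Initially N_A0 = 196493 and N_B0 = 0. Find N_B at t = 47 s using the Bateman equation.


N_B(t) = lambda_A * N_A0 / (lambda_B - lambda_A) * [exp(-lambda_A*t) - exp(-lambda_B*t)]
exp(-0.1837*47) = 1.779692e-04; exp(-0.4623*47) = 3.661053e-10
N_B = 0.1837 * 196493 / (0.4623 - 0.1837) * (1.779692e-04 - 3.661053e-10)
N_B = 23.058

23.058


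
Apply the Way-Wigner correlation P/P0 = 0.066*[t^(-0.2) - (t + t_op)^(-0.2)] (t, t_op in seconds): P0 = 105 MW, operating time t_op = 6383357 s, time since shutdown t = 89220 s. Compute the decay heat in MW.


P/P0 = 0.066 * [t^(-0.2) - (t + t_op)^(-0.2)]
P/P0 = 0.066 * [89220^(-0.2) - (89220 + 6383357)^(-0.2)]
P/P0 = 0.066 * [0.1023075 - 0.04342947] = 0.003885950
P = 105 * 0.003885950 = 0.40802 MW

0.40802


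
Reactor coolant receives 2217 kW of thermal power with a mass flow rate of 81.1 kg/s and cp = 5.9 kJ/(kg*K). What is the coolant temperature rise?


dT = Q / (m_dot * cp)
dT = 2217 / (81.1 * 5.9)
dT = 4.6333 C

4.6333


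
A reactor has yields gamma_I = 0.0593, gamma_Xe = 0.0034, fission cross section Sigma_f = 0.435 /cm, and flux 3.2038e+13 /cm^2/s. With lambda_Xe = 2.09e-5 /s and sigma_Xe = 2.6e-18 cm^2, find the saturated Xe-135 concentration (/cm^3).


Xe_eq = (gamma_I + gamma_Xe) * Sigma_f * phi / (lambda_Xe + sigma_Xe * phi)
Numerator = (0.0593 + 0.0034) * 0.435 * 3.2038e+13 = 8.738204e+11
Denominator = 2.09e-5 + 2.6e-18 * 3.2038e+13 = 1.041988e-04
Xe_eq = 8.738204e+11 / 1.041988e-04 = 8.3861e+15 /cm^3

8.3861e+15


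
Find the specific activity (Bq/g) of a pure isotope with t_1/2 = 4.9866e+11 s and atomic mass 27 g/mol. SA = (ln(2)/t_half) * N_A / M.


lambda = ln(2) / t_half = ln(2) / 4.9866e+11 = 1.390020e-12 /s
SA = lambda * N_A / M
SA = 1.390020e-12 * 6.022e23 / 27
SA = 3.1003e+10 Bq/g

3.1003e+10


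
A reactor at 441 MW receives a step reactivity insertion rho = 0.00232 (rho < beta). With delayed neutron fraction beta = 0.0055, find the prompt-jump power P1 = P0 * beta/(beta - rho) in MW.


P1/P0 = beta / (beta - rho)
P1/P0 = 0.0055 / (0.0055 - 0.00232) = 1.729560
P1 = 441 * 1.729560 = 762.74 MW

762.74


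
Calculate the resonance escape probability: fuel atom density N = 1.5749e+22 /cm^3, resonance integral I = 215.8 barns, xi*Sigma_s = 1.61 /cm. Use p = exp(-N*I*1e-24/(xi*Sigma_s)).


p = exp(-N * I * 1e-24 / (xi*Sigma_s))
p = exp(-1.5749e+22 * 215.8 * 1e-24 / 1.61)
p = 0.12112

0.12112


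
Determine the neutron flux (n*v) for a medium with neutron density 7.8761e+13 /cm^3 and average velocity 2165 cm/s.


phi = n * v
phi = 7.8761e+13 * 2165
phi = 1.7052e+17 /cm^2/s

1.7052e+17


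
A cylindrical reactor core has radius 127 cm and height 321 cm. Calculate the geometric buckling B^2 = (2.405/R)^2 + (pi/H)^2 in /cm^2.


B^2 = (2.405/R)^2 + (pi/H)^2
B^2 = (2.405/127)^2 + (pi/321)^2
B^2 = 4.5439e-04 /cm^2

4.5439e-04


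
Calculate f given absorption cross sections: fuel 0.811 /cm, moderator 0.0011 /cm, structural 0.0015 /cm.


f = Sigma_a_fuel / (Sigma_a_fuel + Sigma_a_mod + Sigma_a_other)
f = 0.811 / (0.811 + 0.0011 + 0.0015)
f = 0.99680

0.99680


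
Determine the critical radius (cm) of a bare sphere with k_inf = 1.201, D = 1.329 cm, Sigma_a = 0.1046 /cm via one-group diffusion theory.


L^2 = D / Sigma_a = 1.329 / 0.1046 = 12.70554 cm^2
B_m^2 = (k_inf - 1) / L^2 = (1.201 - 1) / 12.70554 = 0.01581987 /cm^2
For a bare sphere: B_g = pi/R, so R_c = pi / sqrt(B_m^2)
R_c = pi / sqrt(0.01581987) = 24.977 cm

24.977


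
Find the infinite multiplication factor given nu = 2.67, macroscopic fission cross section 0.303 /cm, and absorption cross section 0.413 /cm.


k_inf = nu * Sigma_f / Sigma_a
k_inf = 2.67 * 0.303 / 0.413
k_inf = 1.9589

1.9589


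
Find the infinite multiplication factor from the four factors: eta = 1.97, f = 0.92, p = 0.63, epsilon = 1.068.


k_inf = eta * f * p * epsilon
k_inf = 1.97 * 0.92 * 0.63 * 1.068
k_inf = 1.2195

1.2195


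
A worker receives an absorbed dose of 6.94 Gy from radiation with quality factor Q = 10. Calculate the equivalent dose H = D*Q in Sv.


H = D * Q
H = 6.94 * 10
H = 69.400 Sv

69.400


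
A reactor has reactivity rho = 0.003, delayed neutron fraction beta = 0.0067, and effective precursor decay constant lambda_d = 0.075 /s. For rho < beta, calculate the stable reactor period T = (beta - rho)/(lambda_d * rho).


T = (beta - rho) / (lambda_d * rho)
T = (0.0067 - 0.003) / (0.075 * 0.003)
T = 16.444 s

16.444


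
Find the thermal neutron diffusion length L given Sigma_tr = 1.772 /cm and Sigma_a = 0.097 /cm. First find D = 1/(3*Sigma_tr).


D = 1 / (3 * Sigma_tr) = 1 / (3 * 1.772) = 0.1881114 cm
L = sqrt(D / Sigma_a)
L = sqrt(0.1881114 / 0.097)
L = 1.3926 cm

1.3926


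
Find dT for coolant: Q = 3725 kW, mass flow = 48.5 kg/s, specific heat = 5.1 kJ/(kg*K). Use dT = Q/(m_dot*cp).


dT = Q / (m_dot * cp)
dT = 3725 / (48.5 * 5.1)
dT = 15.060 C

15.060


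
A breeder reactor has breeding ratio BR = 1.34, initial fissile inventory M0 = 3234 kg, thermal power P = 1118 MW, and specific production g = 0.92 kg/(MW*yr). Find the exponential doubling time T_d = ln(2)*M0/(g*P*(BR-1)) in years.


Breeding gain G = BR - 1 = 1.34 - 1 = 0.34
Fissile production rate = g * P * G = 0.92 * 1118 * 0.34 = 349.7104 kg/yr
T_d = ln(2) * M0 / (g * P * G)
T_d = ln(2) * 3234 / 349.7104 = 6.4100 yr

6.4100


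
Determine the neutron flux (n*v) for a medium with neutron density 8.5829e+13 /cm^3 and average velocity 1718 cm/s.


phi = n * v
phi = 8.5829e+13 * 1718
phi = 1.4745e+17 /cm^2/s

1.4745e+17


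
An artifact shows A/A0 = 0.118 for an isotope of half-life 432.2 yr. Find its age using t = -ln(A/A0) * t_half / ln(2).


lambda = ln(2) / t_half = ln(2) / 432.2 = 0.001603765 /yr
t = -ln(A/A0) / lambda
t = -ln(0.118) / 0.001603765
t = 1332.5 yr

1332.5


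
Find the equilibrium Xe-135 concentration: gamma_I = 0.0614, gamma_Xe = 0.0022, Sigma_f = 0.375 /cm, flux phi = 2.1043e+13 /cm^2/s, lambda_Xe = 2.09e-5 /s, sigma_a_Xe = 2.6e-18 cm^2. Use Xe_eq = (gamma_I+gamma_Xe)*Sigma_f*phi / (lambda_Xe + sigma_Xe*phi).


Xe_eq = (gamma_I + gamma_Xe) * Sigma_f * phi / (lambda_Xe + sigma_Xe * phi)
Numerator = (0.0614 + 0.0022) * 0.375 * 2.1043e+13 = 5.018756e+11
Denominator = 2.09e-5 + 2.6e-18 * 2.1043e+13 = 7.561180e-05
Xe_eq = 5.018756e+11 / 7.561180e-05 = 6.6375e+15 /cm^3

6.6375e+15


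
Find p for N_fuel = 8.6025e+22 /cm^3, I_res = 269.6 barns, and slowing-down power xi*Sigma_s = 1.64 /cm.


p = exp(-N * I * 1e-24 / (xi*Sigma_s))
p = exp(-8.6025e+22 * 269.6 * 1e-24 / 1.64)
p = 7.2169e-07

7.2169e-07


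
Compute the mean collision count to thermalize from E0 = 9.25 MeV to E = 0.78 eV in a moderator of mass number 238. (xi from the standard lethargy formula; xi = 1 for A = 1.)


xi = 1 + (A-1)^2/(2A)*ln((A-1)/(A+1)) = 0.008379872 (for A = 238)
n = ln(E0/E) / xi
n = ln(9.25e6 / 0.78) / 0.008379872
n = ln(1.185897e+07) / 0.008379872 = 1943.8

1943.8


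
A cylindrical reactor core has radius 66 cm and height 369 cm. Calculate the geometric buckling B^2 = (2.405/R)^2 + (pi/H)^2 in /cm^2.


B^2 = (2.405/R)^2 + (pi/H)^2
B^2 = (2.405/66)^2 + (pi/369)^2
B^2 = 0.0014003 /cm^2

0.0014003


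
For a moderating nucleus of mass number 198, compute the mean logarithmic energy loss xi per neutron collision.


xi = 1 + (A-1)^2/(2A) * ln((A-1)/(A+1))
xi = 1 + (198-1)^2/(2*198) * ln((198-1)/(198 +1))
xi = 0.010067

0.010067


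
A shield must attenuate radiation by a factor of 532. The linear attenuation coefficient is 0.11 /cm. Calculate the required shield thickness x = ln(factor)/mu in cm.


x = ln(factor) / mu
x = ln(532) / 0.11
x = 57.060 cm

57.060


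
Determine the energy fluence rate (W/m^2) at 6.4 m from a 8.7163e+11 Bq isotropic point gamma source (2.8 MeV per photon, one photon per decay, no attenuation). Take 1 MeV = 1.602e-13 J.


psi = A * E * 1.602e-13 / (4*pi*r^2)
psi = 8.7163e+11 * 2.8 * 1.602e-13 / (4*pi*6.4^2)
psi = 7.5960e-04 W/m^2

7.5960e-04


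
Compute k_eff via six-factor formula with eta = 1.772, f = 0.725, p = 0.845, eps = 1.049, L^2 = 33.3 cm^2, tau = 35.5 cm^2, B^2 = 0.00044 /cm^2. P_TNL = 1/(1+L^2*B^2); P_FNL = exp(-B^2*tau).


k_inf = eta*f*p*eps = 1.772*0.725*0.845*1.049 = 1.138765
P_TNL = 1/(1 + L^2*B^2) = 1/(1 + 33.3*0.00044) = 0.9855596
P_FNL = exp(-B^2*tau) = exp(-0.00044*35.5) = 0.9845014
k_eff = k_inf * P_TNL * P_FNL = 1.138765 * 0.9855596 * 0.9845014
k_eff = 1.1049

1.1049


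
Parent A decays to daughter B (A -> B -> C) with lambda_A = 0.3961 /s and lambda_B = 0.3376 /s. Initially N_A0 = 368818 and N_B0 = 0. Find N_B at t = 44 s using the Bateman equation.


N_B(t) = lambda_A * N_A0 / (lambda_B - lambda_A) * [exp(-lambda_A*t) - exp(-lambda_B*t)]
exp(-0.3961*44) = 2.697379e-08; exp(-0.3376*44) = 3.538474e-07
N_B = 0.3961 * 368818 / (0.3376 - 0.3961) * (2.697379e-08 - 3.538474e-07)
N_B = 0.81628

0.81628


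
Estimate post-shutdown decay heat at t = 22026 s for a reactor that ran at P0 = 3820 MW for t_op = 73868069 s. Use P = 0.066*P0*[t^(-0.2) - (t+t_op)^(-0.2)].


P/P0 = 0.066 * [t^(-0.2) - (t + t_op)^(-0.2)]
P/P0 = 0.066 * [22026^(-0.2) - (22026 + 73868069)^(-0.2)]
P/P0 = 0.066 * [0.1353359 - 0.02668596] = 0.007170896
P = 3820 * 0.007170896 = 27.393 MW

27.393


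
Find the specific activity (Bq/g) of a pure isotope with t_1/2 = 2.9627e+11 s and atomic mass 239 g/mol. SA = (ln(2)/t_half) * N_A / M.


lambda = ln(2) / t_half = ln(2) / 2.9627e+11 = 2.339579e-12 /s
SA = lambda * N_A / M
SA = 2.339579e-12 * 6.022e23 / 239
SA = 5.8950e+09 Bq/g

5.8950e+09


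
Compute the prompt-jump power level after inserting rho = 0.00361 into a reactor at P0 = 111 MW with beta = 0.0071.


P1/P0 = beta / (beta - rho)
P1/P0 = 0.0071 / (0.0071 - 0.00361) = 2.034384
P1 = 111 * 2.034384 = 225.82 MW

225.82


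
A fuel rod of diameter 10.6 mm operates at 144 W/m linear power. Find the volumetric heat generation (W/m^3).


r = D / 2 / 1000 = 10.6 / 2 / 1000 = 0.0053 m
q''' = q' / (pi * r^2)
q''' = 144 / (pi * 0.0053^2)
q''' = 1.6318e+06 W/m^3

1.6318e+06


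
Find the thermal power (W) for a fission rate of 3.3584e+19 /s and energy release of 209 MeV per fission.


P = fission_rate * E_MeV * 1.602e-13
P = 3.3584e+19 * 209 * 1.602e-13
P = 1.1245e+09 W

1.1245e+09


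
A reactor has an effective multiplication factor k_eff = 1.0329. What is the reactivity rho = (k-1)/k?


rho = (k_eff - 1) / k_eff
rho = (1.0329 - 1) / 1.0329
rho = 0.031852

0.031852


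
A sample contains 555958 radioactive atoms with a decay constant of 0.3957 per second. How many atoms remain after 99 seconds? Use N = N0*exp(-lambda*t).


N = N0 * exp(-lambda * t)
N = 555958 * exp(-0.3957 * 99)
N = 5.3934e-12

5.3934e-12


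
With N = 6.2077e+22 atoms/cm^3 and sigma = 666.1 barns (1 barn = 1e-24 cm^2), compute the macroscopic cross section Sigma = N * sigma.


Sigma = N * sigma_barns * 1e-24
Sigma = 6.2077e+22 * 666.1 * 1e-24
Sigma = 41.349 /cm

41.349


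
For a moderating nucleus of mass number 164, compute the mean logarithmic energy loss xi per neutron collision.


xi = 1 + (A-1)^2/(2A) * ln((A-1)/(A+1))
xi = 1 + (164-1)^2/(2*164) * ln((164-1)/(164 +1))
xi = 0.012146

0.012146


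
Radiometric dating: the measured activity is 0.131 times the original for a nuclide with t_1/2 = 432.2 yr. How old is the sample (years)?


lambda = ln(2) / t_half = ln(2) / 432.2 = 0.001603765 /yr
t = -ln(A/A0) / lambda
t = -ln(0.131) / 0.001603765
t = 1267.4 yr

1267.4


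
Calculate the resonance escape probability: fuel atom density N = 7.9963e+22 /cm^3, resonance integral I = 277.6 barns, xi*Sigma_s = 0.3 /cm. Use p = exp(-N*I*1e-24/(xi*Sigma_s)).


p = exp(-N * I * 1e-24 / (xi*Sigma_s))
p = exp(-7.9963e+22 * 277.6 * 1e-24 / 0.3)
p = 7.3366e-33

7.3366e-33


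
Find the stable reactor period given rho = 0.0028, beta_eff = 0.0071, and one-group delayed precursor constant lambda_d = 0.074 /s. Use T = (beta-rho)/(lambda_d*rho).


T = (beta - rho) / (lambda_d * rho)
T = (0.0071 - 0.0028) / (0.074 * 0.0028)
T = 20.753 s

20.753


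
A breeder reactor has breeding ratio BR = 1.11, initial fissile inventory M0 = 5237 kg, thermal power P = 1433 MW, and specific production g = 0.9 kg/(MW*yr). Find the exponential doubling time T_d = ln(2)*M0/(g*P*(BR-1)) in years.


Breeding gain G = BR - 1 = 1.11 - 1 = 0.11
Fissile production rate = g * P * G = 0.9 * 1433 * 0.11 = 141.867 kg/yr
T_d = ln(2) * M0 / (g * P * G)
T_d = ln(2) * 5237 / 141.867 = 25.587 yr

25.587


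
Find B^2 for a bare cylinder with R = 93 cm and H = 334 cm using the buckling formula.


B^2 = (2.405/R)^2 + (pi/H)^2
B^2 = (2.405/93)^2 + (pi/334)^2
B^2 = 7.5722e-04 /cm^2

7.5722e-04


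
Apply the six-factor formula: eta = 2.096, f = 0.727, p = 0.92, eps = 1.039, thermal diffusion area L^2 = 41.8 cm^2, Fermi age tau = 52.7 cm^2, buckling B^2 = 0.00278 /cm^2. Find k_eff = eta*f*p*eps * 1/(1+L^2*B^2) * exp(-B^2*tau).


k_inf = eta*f*p*eps = 2.096*0.727*0.92*1.039 = 1.456562
P_TNL = 1/(1 + L^2*B^2) = 1/(1 + 41.8*0.00278) = 0.8958936
P_FNL = exp(-B^2*tau) = exp(-0.00278*52.7) = 0.8637205
k_eff = k_inf * P_TNL * P_FNL = 1.456562 * 0.8958936 * 0.8637205
k_eff = 1.1271

1.1271


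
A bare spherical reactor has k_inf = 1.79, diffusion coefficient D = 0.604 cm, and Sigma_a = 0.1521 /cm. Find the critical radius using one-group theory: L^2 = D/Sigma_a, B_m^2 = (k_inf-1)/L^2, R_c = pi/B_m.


L^2 = D / Sigma_a = 0.604 / 0.1521 = 3.971072 cm^2
B_m^2 = (k_inf - 1) / L^2 = (1.79 - 1) / 3.971072 = 0.1989387 /cm^2
For a bare sphere: B_g = pi/R, so R_c = pi / sqrt(B_m^2)
R_c = pi / sqrt(0.1989387) = 7.0435 cm

7.0435


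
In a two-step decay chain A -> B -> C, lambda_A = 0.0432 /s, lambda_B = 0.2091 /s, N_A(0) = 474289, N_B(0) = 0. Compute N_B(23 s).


N_B(t) = lambda_A * N_A0 / (lambda_B - lambda_A) * [exp(-lambda_A*t) - exp(-lambda_B*t)]
exp(-0.0432*23) = 0.3702414; exp(-0.2091*23) = 0.008153565
N_B = 0.0432 * 474289 / (0.2091 - 0.0432) * (0.3702414 - 0.008153565)
N_B = 44719

44719


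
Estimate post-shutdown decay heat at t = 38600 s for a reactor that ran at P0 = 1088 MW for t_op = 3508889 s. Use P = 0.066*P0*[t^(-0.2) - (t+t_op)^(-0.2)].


P/P0 = 0.066 * [t^(-0.2) - (t + t_op)^(-0.2)]
P/P0 = 0.066 * [38600^(-0.2) - (38600 + 3508889)^(-0.2)]
P/P0 = 0.066 * [0.1209714 - 0.04897966] = 0.004751455
P = 1088 * 0.004751455 = 5.1696 MW

5.1696


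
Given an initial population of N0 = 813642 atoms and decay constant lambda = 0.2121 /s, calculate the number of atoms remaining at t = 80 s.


N = N0 * exp(-lambda * t)
N = 813642 * exp(-0.2121 * 80)
N = 0.034780

0.034780


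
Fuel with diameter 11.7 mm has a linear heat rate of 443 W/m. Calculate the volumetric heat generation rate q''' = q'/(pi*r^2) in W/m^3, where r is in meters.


r = D / 2 / 1000 = 11.7 / 2 / 1000 = 0.00585 m
q''' = q' / (pi * r^2)
q''' = 443 / (pi * 0.00585^2)
q''' = 4.1204e+06 W/m^3

4.1204e+06


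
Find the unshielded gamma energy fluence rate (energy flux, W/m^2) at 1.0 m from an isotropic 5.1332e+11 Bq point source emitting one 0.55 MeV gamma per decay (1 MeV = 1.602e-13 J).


psi = A * E * 1.602e-13 / (4*pi*r^2)
psi = 5.1332e+11 * 0.55 * 1.602e-13 / (4*pi*1.0^2)
psi = 0.0035992 W/m^2

0.0035992


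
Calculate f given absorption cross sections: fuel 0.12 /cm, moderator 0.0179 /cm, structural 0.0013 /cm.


f = Sigma_a_fuel / (Sigma_a_fuel + Sigma_a_mod + Sigma_a_other)
f = 0.12 / (0.12 + 0.0179 + 0.0013)
f = 0.86207

0.86207


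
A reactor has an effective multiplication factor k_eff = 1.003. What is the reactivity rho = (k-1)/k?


rho = (k_eff - 1) / k_eff
rho = (1.003 - 1) / 1.003
rho = 0.0029910

0.0029910


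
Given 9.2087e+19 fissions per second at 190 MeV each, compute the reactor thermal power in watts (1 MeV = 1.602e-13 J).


P = fission_rate * E_MeV * 1.602e-13
P = 9.2087e+19 * 190 * 1.602e-13
P = 2.8029e+09 W

2.8029e+09


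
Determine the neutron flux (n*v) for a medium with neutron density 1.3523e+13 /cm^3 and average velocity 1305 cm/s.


phi = n * v
phi = 1.3523e+13 * 1305
phi = 1.7648e+16 /cm^2/s

1.7648e+16


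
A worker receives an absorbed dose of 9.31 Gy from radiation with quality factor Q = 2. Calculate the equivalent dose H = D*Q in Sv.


H = D * Q
H = 9.31 * 2
H = 18.620 Sv

18.620


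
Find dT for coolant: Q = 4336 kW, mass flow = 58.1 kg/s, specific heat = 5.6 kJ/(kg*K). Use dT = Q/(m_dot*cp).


dT = Q / (m_dot * cp)
dT = 4336 / (58.1 * 5.6)
dT = 13.327 C

13.327


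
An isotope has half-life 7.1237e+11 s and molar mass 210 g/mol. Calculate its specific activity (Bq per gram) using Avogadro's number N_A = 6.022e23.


lambda = ln(2) / t_half = ln(2) / 7.1237e+11 = 9.730157e-13 /s
SA = lambda * N_A / M
SA = 9.730157e-13 * 6.022e23 / 210
SA = 2.7902e+09 Bq/g

2.7902e+09


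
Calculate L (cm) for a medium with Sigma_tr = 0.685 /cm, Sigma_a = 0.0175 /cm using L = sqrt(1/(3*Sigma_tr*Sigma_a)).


D = 1 / (3 * Sigma_tr) = 1 / (3 * 0.685) = 0.4866180 cm
L = sqrt(D / Sigma_a)
L = sqrt(0.4866180 / 0.0175)
L = 5.2732 cm

5.2732


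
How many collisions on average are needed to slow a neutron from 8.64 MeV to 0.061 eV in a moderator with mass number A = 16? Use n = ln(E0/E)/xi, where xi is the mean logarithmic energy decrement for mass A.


xi = 1 + (A-1)^2/(2A)*ln((A-1)/(A+1)) = 0.1199467 (for A = 16)
n = ln(E0/E) / xi
n = ln(8.64e6 / 0.061) / 0.1199467
n = ln(1.416393e+08) / 0.1199467 = 156.48

156.48


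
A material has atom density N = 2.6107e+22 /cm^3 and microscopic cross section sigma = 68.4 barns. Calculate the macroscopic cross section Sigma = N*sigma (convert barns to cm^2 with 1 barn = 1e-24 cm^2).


Sigma = N * sigma_barns * 1e-24
Sigma = 2.6107e+22 * 68.4 * 1e-24
Sigma = 1.7857 /cm

1.7857


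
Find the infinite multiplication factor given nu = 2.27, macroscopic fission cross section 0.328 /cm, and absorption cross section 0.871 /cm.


k_inf = nu * Sigma_f / Sigma_a
k_inf = 2.27 * 0.328 / 0.871
k_inf = 0.85483

0.85483


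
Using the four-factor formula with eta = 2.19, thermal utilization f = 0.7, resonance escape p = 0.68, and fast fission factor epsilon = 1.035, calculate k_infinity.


k_inf = eta * f * p * epsilon
k_inf = 2.19 * 0.7 * 0.68 * 1.035
k_inf = 1.0789

1.0789


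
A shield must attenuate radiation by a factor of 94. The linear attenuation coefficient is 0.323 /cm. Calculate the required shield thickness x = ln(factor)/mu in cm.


x = ln(factor) / mu
x = ln(94) / 0.323
x = 14.066 cm

14.066


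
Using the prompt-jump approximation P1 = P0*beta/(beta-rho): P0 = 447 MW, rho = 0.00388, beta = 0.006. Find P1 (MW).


P1/P0 = beta / (beta - rho)
P1/P0 = 0.006 / (0.006 - 0.00388) = 2.830189
P1 = 447 * 2.830189 = 1265.1 MW

1265.1


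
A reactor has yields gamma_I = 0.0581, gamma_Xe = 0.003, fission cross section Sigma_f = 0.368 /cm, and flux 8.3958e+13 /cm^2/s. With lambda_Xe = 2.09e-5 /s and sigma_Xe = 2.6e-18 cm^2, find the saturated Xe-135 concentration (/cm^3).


Xe_eq = (gamma_I + gamma_Xe) * Sigma_f * phi / (lambda_Xe + sigma_Xe * phi)
Numerator = (0.0581 + 0.003) * 0.368 * 8.3958e+13 = 1.887779e+12
Denominator = 2.09e-5 + 2.6e-18 * 8.3958e+13 = 2.391908e-04
Xe_eq = 1.887779e+12 / 2.391908e-04 = 7.8924e+15 /cm^3

7.8924e+15


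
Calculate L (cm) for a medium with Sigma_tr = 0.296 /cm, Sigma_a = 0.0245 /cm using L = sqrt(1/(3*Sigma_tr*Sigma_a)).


D = 1 / (3 * Sigma_tr) = 1 / (3 * 0.296) = 1.126126 cm
L = sqrt(D / Sigma_a)
L = sqrt(1.126126 / 0.0245)
L = 6.7797 cm

6.7797


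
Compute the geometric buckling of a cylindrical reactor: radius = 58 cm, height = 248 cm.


B^2 = (2.405/R)^2 + (pi/H)^2
B^2 = (2.405/58)^2 + (pi/248)^2
B^2 = 0.0018799 /cm^2

0.0018799


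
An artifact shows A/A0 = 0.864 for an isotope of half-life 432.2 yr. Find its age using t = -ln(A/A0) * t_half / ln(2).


lambda = ln(2) / t_half = ln(2) / 432.2 = 0.001603765 /yr
t = -ln(A/A0) / lambda
t = -ln(0.864) / 0.001603765
t = 91.150 yr

91.150


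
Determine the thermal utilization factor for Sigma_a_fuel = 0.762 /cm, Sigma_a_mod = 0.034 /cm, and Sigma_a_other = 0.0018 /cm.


f = Sigma_a_fuel / (Sigma_a_fuel + Sigma_a_mod + Sigma_a_other)
f = 0.762 / (0.762 + 0.034 + 0.0018)
f = 0.95513

0.95513


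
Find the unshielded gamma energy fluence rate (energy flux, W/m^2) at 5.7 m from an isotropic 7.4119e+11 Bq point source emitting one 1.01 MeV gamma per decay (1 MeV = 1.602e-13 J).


psi = A * E * 1.602e-13 / (4*pi*r^2)
psi = 7.4119e+11 * 1.01 * 1.602e-13 / (4*pi*5.7^2)
psi = 2.9373e-04 W/m^2

2.9373e-04


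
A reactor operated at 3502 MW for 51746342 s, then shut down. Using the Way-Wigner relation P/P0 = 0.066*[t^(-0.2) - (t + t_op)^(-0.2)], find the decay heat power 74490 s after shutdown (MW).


P/P0 = 0.066 * [t^(-0.2) - (t + t_op)^(-0.2)]
P/P0 = 0.066 * [74490^(-0.2) - (74490 + 51746342)^(-0.2)]
P/P0 = 0.066 * [0.1060670 - 0.02864832] = 0.005109633
P = 3502 * 0.005109633 = 17.894 MW

17.894


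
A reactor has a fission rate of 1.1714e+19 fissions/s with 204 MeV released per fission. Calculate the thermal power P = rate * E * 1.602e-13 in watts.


P = fission_rate * E_MeV * 1.602e-13
P = 1.1714e+19 * 204 * 1.602e-13
P = 3.8282e+08 W

3.8282e+08


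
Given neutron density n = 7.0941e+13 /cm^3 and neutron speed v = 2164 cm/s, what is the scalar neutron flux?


phi = n * v
phi = 7.0941e+13 * 2164
phi = 1.5352e+17 /cm^2/s

1.5352e+17


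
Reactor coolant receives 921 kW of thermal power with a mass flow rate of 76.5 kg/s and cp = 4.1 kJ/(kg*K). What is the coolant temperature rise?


dT = Q / (m_dot * cp)
dT = 921 / (76.5 * 4.1)
dT = 2.9364 C

2.9364


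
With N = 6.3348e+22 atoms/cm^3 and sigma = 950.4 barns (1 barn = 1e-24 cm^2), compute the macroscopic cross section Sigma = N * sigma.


Sigma = N * sigma_barns * 1e-24
Sigma = 6.3348e+22 * 950.4 * 1e-24
Sigma = 60.206 /cm

60.206


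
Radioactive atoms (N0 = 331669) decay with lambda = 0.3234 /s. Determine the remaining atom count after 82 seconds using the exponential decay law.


N = N0 * exp(-lambda * t)
N = 331669 * exp(-0.3234 * 82)
N = 1.0086e-06

1.0086e-06


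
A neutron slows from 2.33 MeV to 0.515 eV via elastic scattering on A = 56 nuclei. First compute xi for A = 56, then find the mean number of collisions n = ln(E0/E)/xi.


xi = 1 + (A-1)^2/(2A)*ln((A-1)/(A+1)) = 0.03529286 (for A = 56)
n = ln(E0/E) / xi
n = ln(2.33e6 / 0.515) / 0.03529286
n = ln(4.524272e+06) / 0.03529286 = 434.22

434.22


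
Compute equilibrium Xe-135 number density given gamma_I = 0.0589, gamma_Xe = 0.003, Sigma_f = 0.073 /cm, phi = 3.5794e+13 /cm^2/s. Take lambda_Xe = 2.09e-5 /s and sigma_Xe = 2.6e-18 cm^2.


Xe_eq = (gamma_I + gamma_Xe) * Sigma_f * phi / (lambda_Xe + sigma_Xe * phi)
Numerator = (0.0589 + 0.003) * 0.073 * 3.5794e+13 = 1.617423e+11
Denominator = 2.09e-5 + 2.6e-18 * 3.5794e+13 = 1.139644e-04
Xe_eq = 1.617423e+11 / 1.139644e-04 = 1.4192e+15 /cm^3

1.4192e+15


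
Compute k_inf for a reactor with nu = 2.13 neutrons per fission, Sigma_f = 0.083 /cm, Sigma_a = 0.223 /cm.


k_inf = nu * Sigma_f / Sigma_a
k_inf = 2.13 * 0.083 / 0.223
k_inf = 0.79278

0.79278


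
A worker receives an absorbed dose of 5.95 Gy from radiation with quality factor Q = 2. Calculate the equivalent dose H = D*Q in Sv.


H = D * Q
H = 5.95 * 2
H = 11.900 Sv

11.900


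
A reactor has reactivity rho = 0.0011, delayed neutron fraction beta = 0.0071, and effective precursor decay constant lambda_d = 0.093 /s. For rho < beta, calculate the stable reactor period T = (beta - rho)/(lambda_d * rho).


T = (beta - rho) / (lambda_d * rho)
T = (0.0071 - 0.0011) / (0.093 * 0.0011)
T = 58.651 s

58.651


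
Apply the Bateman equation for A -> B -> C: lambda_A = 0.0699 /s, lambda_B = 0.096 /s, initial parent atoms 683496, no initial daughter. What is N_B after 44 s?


N_B(t) = lambda_A * N_A0 / (lambda_B - lambda_A) * [exp(-lambda_A*t) - exp(-lambda_B*t)]
exp(-0.0699*44) = 0.04616192; exp(-0.096*44) = 0.01463997
N_B = 0.0699 * 683496 / (0.096 - 0.0699) * (0.04616192 - 0.01463997)
N_B = 57701

57701


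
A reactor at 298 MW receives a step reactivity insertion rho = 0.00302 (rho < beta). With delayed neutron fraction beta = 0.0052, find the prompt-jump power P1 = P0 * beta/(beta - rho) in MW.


P1/P0 = beta / (beta - rho)
P1/P0 = 0.0052 / (0.0052 - 0.00302) = 2.385321
P1 = 298 * 2.385321 = 710.83 MW

710.83


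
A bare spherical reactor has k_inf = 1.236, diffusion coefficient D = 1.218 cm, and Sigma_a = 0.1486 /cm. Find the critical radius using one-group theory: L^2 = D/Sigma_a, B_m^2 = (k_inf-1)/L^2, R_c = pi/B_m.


L^2 = D / Sigma_a = 1.218 / 0.1486 = 8.196501 cm^2
B_m^2 = (k_inf - 1) / L^2 = (1.236 - 1) / 8.196501 = 0.02879277 /cm^2
For a bare sphere: B_g = pi/R, so R_c = pi / sqrt(B_m^2)
R_c = pi / sqrt(0.02879277) = 18.514 cm

18.514


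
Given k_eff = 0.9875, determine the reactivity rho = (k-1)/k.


rho = (k_eff - 1) / k_eff
rho = (0.9875 - 1) / 0.9875
rho = -0.012658

-0.012658


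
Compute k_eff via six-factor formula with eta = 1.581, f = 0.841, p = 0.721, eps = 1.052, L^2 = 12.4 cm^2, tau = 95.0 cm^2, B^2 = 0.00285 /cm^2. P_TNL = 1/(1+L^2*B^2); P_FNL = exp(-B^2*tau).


k_inf = eta*f*p*eps = 1.581*0.841*0.721*1.052 = 1.008507
P_TNL = 1/(1 + L^2*B^2) = 1/(1 + 12.4*0.00285) = 0.9658663
P_FNL = exp(-B^2*tau) = exp(-0.00285*95.0) = 0.7628072
k_eff = k_inf * P_TNL * P_FNL = 1.008507 * 0.9658663 * 0.7628072
k_eff = 0.74304

0.74304


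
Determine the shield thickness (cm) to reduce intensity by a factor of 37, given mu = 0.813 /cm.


x = ln(factor) / mu
x = ln(37) / 0.813
x = 4.4415 cm

4.4415


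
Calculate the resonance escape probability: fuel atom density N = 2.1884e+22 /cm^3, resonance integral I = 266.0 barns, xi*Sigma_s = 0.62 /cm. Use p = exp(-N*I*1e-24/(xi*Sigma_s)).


p = exp(-N * I * 1e-24 / (xi*Sigma_s))
p = exp(-2.1884e+22 * 266.0 * 1e-24 / 0.62)
p = 8.3644e-05

8.3644e-05


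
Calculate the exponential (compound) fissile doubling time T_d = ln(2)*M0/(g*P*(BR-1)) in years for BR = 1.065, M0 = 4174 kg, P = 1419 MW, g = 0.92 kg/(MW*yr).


Breeding gain G = BR - 1 = 1.065 - 1 = 0.065
Fissile production rate = g * P * G = 0.92 * 1419 * 0.065 = 84.8562 kg/yr
T_d = ln(2) * M0 / (g * P * G)
T_d = ln(2) * 4174 / 84.8562 = 34.095 yr

34.095


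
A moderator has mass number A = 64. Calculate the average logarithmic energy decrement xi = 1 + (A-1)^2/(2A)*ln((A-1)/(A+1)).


xi = 1 + (A-1)^2/(2A) * ln((A-1)/(A+1))
xi = 1 + (64-1)^2/(2*64) * ln((64-1)/(64 +1))
xi = 0.030927

0.030927
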